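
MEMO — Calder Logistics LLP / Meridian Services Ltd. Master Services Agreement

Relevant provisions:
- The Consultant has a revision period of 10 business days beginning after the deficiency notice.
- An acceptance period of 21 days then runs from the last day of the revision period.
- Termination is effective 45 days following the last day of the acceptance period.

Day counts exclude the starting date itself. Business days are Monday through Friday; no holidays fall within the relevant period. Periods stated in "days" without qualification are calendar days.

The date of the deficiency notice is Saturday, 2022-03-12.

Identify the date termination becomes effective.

From Saturday, 2022-03-12, 10 business days (Mar 14, Mar 15, Mar 16, Mar 17, Mar 18, Mar 21, Mar 22, Mar 23, Mar 24, Mar 25, skipping weekends) brings us to Friday, 2022-03-25, which is the last day of the revision period.
The last day of the acceptance period: 2022-03-25 + 21 days = 2022-04-15.
Adding 45 calendar days to 2022-04-15 gives 2022-05-30, which is the date termination becomes effective.

2022-05-30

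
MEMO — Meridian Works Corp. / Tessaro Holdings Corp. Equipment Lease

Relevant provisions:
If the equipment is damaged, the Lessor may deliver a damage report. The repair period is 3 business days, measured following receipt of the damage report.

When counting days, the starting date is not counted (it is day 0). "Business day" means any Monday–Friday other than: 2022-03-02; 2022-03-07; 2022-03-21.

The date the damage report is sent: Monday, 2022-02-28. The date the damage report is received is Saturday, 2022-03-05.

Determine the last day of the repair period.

2022-03-10

The last day of the repair period: counting 3 business days from Saturday, 2022-03-05 (Mar 8, Mar 9, Mar 10, skipping weekends and the listed holiday on Mar 7) reaches Thursday, 2022-03-10.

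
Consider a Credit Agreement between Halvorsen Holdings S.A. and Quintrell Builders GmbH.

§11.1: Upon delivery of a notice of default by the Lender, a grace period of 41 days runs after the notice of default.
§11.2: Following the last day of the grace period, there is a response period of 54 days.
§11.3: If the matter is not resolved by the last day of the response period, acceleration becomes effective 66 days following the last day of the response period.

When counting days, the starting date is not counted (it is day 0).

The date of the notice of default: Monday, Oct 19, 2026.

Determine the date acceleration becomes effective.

The last day of the grace period: Oct 19, 2026 + 41 days = Nov 29, 2026.
The last day of the response period: Nov 29, 2026 + 54 days = Jan 22, 2027.
Adding 66 calendar days to Jan 22, 2027 gives Mar 29, 2027, which is the date acceleration becomes effective.

Mar 29, 2027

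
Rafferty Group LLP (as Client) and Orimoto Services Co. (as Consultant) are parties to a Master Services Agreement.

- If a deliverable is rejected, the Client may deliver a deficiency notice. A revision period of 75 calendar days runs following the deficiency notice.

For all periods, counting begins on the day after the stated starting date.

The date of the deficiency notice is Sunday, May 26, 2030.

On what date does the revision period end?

The last day of the revision period: 75 calendar days after May 26, 2030 is August 9, 2030.

August 9, 2030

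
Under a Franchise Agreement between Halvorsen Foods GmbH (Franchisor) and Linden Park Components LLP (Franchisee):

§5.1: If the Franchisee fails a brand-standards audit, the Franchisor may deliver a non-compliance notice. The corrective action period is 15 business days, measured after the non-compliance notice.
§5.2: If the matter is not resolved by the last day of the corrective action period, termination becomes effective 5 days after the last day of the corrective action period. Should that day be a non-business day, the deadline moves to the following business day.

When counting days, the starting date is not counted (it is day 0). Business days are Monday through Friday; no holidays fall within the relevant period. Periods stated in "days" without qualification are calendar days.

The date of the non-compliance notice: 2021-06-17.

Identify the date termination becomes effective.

The last day of the corrective action period: counting 15 business days from Thursday, 2021-06-17 (Jun 18, Jun 21, Jun 22, Jun 23, …, Jul 6, Jul 7, Jul 8, skipping weekends) reaches Thursday, 2021-07-08.
The date termination becomes effective: 2021-07-08 + 5 days = 2021-07-13. 2021-07-13 is a Tuesday, so no roll-forward applies.

2021-07-13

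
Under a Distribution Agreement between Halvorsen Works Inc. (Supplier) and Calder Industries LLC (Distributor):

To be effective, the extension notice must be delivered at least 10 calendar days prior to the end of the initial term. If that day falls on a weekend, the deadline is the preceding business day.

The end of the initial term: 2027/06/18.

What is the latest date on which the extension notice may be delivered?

2027/06/08

Counting back 10 calendar days from 2027/06/18 gives 2027/06/08. That is a Tuesday, so no adjustment is needed.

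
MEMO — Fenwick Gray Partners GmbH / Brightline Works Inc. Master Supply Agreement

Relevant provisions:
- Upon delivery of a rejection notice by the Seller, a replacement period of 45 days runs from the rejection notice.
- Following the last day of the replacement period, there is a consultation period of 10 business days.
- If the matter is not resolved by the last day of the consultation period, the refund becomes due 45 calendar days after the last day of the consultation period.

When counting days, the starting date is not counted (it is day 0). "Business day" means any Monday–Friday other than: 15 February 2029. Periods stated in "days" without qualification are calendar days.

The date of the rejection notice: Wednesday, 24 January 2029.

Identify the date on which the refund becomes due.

7 May 2029

The last day of the replacement period: 45 calendar days after 24 January 2029 is 10 March 2029.
The last day of the consultation period: counting 10 business days from Saturday, 10 March 2029 (Mar 12, Mar 13, Mar 14, Mar 15, Mar 16, Mar 19, Mar 20, Mar 21, Mar 22, Mar 23, skipping weekends) reaches Friday, 23 March 2029.
The date on which the refund becomes due: 23 March 2029 + 45 days = 7 May 2029.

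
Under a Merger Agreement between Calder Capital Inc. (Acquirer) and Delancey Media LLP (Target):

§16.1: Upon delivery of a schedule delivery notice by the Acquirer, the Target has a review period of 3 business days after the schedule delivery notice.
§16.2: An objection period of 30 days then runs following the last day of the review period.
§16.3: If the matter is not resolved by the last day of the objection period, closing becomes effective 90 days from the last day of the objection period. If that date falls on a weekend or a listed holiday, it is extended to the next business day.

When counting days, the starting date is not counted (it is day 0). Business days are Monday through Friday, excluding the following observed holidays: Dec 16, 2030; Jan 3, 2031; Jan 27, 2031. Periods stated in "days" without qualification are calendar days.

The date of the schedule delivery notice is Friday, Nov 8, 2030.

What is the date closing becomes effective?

The last day of the review period: counting 3 business days from Friday, Nov 8, 2030 (Nov 11, Nov 12, Nov 13, skipping weekends) reaches Wednesday, Nov 13, 2030.
The last day of the objection period: Nov 13, 2030 + 30 days = Dec 13, 2030.
Adding 90 calendar days to Dec 13, 2030 gives Mar 13, 2031, which is the date closing becomes effective. Mar 13, 2031 is a Thursday and is not a listed holiday, so no roll-forward applies.

Mar 13, 2031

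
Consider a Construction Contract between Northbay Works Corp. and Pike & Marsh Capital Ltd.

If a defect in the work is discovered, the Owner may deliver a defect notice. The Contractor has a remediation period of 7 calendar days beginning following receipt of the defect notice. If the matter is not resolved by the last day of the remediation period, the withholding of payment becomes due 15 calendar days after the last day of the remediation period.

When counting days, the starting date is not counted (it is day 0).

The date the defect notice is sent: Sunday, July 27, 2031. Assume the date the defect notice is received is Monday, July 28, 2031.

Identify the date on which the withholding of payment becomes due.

August 19, 2031

The last day of the remediation period: 7 calendar days after July 28, 2031 is August 4, 2031.
The date on which the withholding of payment becomes due: 15 calendar days after August 4, 2031 is August 19, 2031.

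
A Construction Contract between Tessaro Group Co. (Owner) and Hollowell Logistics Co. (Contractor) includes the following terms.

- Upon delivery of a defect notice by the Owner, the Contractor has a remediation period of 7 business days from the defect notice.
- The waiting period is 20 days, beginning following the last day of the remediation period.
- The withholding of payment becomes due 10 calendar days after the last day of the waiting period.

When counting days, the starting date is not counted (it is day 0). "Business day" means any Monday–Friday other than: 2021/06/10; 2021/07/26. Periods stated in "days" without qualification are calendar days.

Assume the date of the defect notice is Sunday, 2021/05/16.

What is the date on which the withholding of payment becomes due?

From Sunday, 2021/05/16, 7 business days (May 17, May 18, May 19, May 20, May 21, May 24, May 25, skipping weekends) brings us to Tuesday, 2021/05/25, which is the last day of the remediation period.
The last day of the waiting period: 2021/05/25 + 20 days = 2021/06/14.
The date on which the withholding of payment becomes due: 10 calendar days after 2021/06/14 is 2021/06/24.

2021/06/24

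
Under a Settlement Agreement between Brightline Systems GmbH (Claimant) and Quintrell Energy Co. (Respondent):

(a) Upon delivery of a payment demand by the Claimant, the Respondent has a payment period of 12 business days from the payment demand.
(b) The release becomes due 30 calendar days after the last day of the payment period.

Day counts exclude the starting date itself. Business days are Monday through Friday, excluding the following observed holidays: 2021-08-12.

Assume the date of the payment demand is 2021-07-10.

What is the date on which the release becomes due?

2021-08-26

From Saturday, 2021-07-10, 12 business days (Jul 12, Jul 13, Jul 14, Jul 15, …, Jul 23, Jul 26, Jul 27, skipping weekends) brings us to Tuesday, 2021-07-27, which is the last day of the payment period.
The date on which the release becomes due: 2021-07-27 + 30 days = 2021-08-26.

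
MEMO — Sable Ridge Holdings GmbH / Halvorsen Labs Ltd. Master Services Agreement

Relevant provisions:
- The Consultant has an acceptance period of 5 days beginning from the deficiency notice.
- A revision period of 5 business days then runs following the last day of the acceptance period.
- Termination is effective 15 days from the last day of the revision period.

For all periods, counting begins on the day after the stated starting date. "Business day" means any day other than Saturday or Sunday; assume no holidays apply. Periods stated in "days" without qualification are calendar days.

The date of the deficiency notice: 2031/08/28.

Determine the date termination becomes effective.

2031/09/24

The last day of the acceptance period: 2031/08/28 + 5 days = 2031/09/02.
From Tuesday, 2031/09/02, 5 business days (Sep 3, Sep 4, Sep 5, Sep 8, Sep 9, skipping weekends) brings us to Tuesday, 2031/09/09, which is the last day of the revision period.
Adding 15 calendar days to 2031/09/09 gives 2031/09/24, which is the date termination becomes effective.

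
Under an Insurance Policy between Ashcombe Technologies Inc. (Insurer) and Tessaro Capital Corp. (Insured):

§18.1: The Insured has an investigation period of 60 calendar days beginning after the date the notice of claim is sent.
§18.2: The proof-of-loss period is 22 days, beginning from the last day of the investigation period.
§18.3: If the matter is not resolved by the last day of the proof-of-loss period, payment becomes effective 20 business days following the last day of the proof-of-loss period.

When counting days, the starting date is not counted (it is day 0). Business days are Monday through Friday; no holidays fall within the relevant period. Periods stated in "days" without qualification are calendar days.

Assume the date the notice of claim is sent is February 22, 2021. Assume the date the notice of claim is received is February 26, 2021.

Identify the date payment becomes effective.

The last day of the investigation period: 60 calendar days after February 22, 2021 is April 23, 2021.
The last day of the proof-of-loss period: April 23, 2021 + 22 days = May 15, 2021.
The date payment becomes effective: 20 business days after Saturday, May 15, 2021, skipping weekends — May 17, May 18, May 19, May 20, …, Jun 9, Jun 10, Jun 11 — lands on Friday, June 11, 2021.

June 11, 2021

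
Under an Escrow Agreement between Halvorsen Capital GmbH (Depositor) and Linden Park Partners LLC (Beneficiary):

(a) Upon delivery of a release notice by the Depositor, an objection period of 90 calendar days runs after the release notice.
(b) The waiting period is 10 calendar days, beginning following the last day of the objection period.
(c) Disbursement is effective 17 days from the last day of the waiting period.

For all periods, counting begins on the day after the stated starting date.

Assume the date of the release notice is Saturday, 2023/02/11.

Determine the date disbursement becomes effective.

The last day of the objection period: 2023/02/11 + 90 days = 2023/05/12.
Adding 10 calendar days to 2023/05/12 gives 2023/05/22, which is the last day of the waiting period.
The date disbursement becomes effective: 2023/05/22 + 17 days = 2023/06/08.

2023/06/08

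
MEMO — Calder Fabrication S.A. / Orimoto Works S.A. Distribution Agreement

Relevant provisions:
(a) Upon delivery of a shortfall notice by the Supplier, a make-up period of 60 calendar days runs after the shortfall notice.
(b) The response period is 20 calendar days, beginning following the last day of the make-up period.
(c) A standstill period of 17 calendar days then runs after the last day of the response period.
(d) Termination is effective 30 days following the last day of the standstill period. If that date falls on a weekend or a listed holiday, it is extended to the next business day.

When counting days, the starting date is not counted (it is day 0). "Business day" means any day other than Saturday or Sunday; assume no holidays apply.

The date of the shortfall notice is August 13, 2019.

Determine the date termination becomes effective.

December 18, 2019

The last day of the make-up period: August 13, 2019 + 60 days = October 12, 2019.
Adding 20 calendar days to October 12, 2019 gives November 1, 2019, which is the last day of the response period.
The last day of the standstill period: November 1, 2019 + 17 days = November 18, 2019.
The date termination becomes effective: 30 calendar days after November 18, 2019 is December 18, 2019. December 18, 2019 is a Wednesday, so no roll-forward applies.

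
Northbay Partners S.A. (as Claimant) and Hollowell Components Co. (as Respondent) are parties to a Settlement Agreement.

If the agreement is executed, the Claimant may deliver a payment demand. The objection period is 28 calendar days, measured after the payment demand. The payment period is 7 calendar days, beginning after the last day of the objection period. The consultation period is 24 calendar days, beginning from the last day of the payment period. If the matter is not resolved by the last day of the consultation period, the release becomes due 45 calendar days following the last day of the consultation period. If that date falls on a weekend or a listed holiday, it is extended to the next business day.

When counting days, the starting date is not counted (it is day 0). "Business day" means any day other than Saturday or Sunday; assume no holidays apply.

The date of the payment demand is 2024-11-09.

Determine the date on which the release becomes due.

2025-02-21

The last day of the objection period: 28 calendar days after 2024-11-09 is 2024-12-07.
The last day of the payment period: 2024-12-07 + 7 days = 2024-12-14.
The last day of the consultation period: 24 calendar days after 2024-12-14 is 2025-01-07.
Adding 45 calendar days to 2025-01-07 gives 2025-02-21, which is the date on which the release becomes due. 2025-02-21 is a Friday, so no roll-forward applies.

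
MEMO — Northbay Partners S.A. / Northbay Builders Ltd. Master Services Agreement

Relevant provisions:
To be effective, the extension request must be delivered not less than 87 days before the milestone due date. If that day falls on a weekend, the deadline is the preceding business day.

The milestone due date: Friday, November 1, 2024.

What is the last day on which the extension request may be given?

November 1, 2024 minus 87 days is August 6, 2024. That is a Tuesday, so no adjustment is needed.

August 6, 2024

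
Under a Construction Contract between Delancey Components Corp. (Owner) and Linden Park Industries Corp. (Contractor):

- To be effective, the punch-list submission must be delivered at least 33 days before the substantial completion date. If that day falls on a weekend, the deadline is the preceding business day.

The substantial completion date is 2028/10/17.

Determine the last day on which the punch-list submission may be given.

2028/09/14

2028/10/17 minus 33 days is 2028/09/14. That is a Thursday, so no adjustment is needed.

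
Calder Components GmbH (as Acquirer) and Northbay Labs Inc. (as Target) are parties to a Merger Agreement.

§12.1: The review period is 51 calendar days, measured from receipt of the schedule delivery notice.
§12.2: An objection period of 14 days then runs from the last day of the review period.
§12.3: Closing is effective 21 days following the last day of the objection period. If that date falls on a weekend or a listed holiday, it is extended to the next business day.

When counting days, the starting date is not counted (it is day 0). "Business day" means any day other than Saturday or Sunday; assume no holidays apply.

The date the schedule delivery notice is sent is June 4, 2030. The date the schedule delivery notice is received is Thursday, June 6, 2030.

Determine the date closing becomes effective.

The last day of the review period: 51 calendar days after June 6, 2030 is July 27, 2030.
The last day of the objection period: 14 calendar days after July 27, 2030 is August 10, 2030.
The date closing becomes effective: 21 calendar days after August 10, 2030 is August 31, 2030. That falls on a Saturday, so it rolls to the next business day, Monday, September 2, 2030.

September 2, 2030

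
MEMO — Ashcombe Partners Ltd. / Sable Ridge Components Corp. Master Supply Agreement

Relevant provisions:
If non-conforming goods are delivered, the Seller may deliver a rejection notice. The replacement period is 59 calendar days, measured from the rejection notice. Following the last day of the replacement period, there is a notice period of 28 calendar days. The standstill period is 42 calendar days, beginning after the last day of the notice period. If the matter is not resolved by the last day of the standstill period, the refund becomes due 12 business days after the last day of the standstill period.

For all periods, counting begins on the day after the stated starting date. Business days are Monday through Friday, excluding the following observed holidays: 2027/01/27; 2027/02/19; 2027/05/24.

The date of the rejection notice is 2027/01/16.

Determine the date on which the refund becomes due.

2027/06/10

The last day of the replacement period: 2027/01/16 + 59 days = 2027/03/16.
The last day of the notice period: 2027/03/16 + 28 days = 2027/04/13.
Adding 42 calendar days to 2027/04/13 gives 2027/05/25, which is the last day of the standstill period.
The date on which the refund becomes due: 12 business days after Tuesday, 2027/05/25, skipping weekends — May 26, May 27, May 28, May 31, …, Jun 8, Jun 9, Jun 10 — lands on Thursday, 2027/06/10.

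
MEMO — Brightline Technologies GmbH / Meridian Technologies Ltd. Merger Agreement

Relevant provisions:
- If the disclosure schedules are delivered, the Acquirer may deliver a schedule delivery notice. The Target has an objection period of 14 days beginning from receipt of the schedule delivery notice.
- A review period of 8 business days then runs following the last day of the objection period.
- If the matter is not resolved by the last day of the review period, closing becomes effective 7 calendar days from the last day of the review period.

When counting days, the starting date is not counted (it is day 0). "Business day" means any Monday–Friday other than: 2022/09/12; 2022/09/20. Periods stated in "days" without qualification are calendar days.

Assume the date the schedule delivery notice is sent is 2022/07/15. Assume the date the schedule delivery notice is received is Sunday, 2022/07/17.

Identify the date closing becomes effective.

The last day of the objection period: 14 calendar days after 2022/07/17 is 2022/07/31.
The last day of the review period: 8 business days after Sunday, 2022/07/31, skipping weekends — Aug 1, Aug 2, Aug 3, Aug 4, Aug 5, Aug 8, Aug 9, Aug 10 — lands on Wednesday, 2022/08/10.
The date closing becomes effective: 7 calendar days after 2022/08/10 is 2022/08/17.

2022/08/17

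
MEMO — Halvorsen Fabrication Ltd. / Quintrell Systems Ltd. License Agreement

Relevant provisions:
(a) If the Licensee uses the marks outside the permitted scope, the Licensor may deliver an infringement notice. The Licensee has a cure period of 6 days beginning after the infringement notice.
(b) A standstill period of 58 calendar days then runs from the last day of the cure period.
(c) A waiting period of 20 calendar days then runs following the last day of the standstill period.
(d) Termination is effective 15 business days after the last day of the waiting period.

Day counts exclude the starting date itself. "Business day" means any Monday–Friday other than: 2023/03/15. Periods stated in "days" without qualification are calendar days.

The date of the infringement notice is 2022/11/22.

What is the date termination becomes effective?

The last day of the cure period: 2022/11/22 + 6 days = 2022/11/28.
Adding 58 calendar days to 2022/11/28 gives 2023/01/25, which is the last day of the standstill period.
The last day of the waiting period: 2023/01/25 + 20 days = 2023/02/14.
From Tuesday, 2023/02/14, 15 business days (Feb 15, Feb 16, Feb 17, Feb 20, …, Mar 3, Mar 6, Mar 7, skipping weekends) brings us to Tuesday, 2023/03/07, which is the date termination becomes effective.

2023/03/07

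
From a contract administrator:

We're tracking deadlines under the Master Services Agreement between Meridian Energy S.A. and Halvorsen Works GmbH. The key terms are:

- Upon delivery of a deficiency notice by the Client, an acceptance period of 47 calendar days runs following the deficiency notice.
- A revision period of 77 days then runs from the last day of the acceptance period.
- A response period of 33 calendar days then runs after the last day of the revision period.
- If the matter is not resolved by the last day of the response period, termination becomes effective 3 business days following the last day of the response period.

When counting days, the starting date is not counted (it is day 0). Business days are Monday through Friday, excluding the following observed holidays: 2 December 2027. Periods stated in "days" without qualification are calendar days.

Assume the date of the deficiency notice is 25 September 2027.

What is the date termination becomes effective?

3 March 2028

The last day of the acceptance period: 25 September 2027 + 47 days = 11 November 2027.
The last day of the revision period: 77 calendar days after 11 November 2027 is 27 January 2028.
The last day of the response period: 33 calendar days after 27 January 2028 is 29 February 2028.
The date termination becomes effective: counting 3 business days from Tuesday, 29 February 2028 (Mar 1, Mar 2, Mar 3, skipping weekends) reaches Friday, 3 March 2028.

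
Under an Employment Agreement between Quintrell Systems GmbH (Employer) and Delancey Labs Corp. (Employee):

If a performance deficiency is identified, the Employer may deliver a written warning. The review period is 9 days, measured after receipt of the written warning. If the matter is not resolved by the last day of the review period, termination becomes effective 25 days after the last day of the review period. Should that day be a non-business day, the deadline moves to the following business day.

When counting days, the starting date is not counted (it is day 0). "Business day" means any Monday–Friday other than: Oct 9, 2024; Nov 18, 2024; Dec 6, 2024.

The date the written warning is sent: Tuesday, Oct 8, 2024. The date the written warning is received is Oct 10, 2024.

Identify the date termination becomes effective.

Nov 13, 2024

Adding 9 calendar days to Oct 10, 2024 gives Oct 19, 2024, which is the last day of the review period.
The date termination becomes effective: 25 calendar days after Oct 19, 2024 is Nov 13, 2024. Nov 13, 2024 is a Wednesday and is not a listed holiday, so no roll-forward applies.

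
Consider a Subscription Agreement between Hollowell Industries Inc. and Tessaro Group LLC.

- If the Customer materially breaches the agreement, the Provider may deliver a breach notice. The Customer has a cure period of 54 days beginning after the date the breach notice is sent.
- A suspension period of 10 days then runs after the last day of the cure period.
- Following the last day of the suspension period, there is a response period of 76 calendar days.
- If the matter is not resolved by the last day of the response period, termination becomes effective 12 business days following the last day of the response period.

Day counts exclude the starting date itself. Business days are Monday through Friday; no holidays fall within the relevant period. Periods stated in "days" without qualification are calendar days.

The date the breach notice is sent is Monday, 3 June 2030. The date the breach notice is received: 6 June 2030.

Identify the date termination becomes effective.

The last day of the cure period: 3 June 2030 + 54 days = 27 July 2030.
Adding 10 calendar days to 27 July 2030 gives 6 August 2030, which is the last day of the suspension period.
Adding 76 calendar days to 6 August 2030 gives 21 October 2030, which is the last day of the response period.
The date termination becomes effective: counting 12 business days from Monday, 21 October 2030 (Oct 22, Oct 23, Oct 24, Oct 25, …, Nov 4, Nov 5, Nov 6, skipping weekends) reaches Wednesday, 6 November 2030.

6 November 2030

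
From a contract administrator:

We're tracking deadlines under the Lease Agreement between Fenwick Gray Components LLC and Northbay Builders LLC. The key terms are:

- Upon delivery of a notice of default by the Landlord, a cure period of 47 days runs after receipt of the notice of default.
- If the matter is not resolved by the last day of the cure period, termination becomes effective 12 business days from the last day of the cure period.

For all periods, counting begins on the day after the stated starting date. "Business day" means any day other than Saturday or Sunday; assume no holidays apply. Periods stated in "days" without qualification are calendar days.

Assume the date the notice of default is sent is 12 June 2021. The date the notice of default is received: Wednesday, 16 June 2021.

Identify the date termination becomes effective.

18 August 2021

Adding 47 calendar days to 16 June 2021 gives 2 August 2021, which is the last day of the cure period.
The date termination becomes effective: 12 business days after Monday, 2 August 2021, skipping weekends — Aug 3, Aug 4, Aug 5, Aug 6, …, Aug 16, Aug 17, Aug 18 — lands on Wednesday, 18 August 2021.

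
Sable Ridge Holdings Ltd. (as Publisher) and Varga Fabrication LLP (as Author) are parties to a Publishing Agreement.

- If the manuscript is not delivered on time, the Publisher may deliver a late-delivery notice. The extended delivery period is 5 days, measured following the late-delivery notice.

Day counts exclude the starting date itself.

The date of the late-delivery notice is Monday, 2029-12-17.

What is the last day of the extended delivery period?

2029-12-22

The last day of the extended delivery period: 2029-12-17 + 5 days = 2029-12-22.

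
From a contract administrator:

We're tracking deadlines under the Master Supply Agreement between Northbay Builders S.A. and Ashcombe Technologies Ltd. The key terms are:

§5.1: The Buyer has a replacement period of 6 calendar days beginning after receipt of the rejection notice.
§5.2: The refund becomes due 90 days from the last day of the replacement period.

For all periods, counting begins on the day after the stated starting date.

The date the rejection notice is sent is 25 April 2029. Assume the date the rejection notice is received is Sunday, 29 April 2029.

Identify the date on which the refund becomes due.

3 August 2029

The last day of the replacement period: 6 calendar days after 29 April 2029 is 5 May 2029.
The date on which the refund becomes due: 5 May 2029 + 90 days = 3 August 2029.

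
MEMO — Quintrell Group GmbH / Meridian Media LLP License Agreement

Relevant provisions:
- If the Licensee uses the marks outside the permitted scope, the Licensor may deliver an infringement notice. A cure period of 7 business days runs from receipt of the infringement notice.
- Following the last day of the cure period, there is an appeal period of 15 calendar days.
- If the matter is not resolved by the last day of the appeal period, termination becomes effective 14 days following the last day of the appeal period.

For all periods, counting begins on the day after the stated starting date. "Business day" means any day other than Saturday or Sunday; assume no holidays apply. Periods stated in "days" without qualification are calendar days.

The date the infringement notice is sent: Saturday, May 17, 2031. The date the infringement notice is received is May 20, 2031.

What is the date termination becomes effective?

Jun 27, 2031

From Tuesday, May 20, 2031, 7 business days (May 21, May 22, May 23, May 26, May 27, May 28, May 29, skipping weekends) brings us to Thursday, May 29, 2031, which is the last day of the cure period.
Adding 15 calendar days to May 29, 2031 gives Jun 13, 2031, which is the last day of the appeal period.
The date termination becomes effective: 14 calendar days after Jun 13, 2031 is Jun 27, 2031.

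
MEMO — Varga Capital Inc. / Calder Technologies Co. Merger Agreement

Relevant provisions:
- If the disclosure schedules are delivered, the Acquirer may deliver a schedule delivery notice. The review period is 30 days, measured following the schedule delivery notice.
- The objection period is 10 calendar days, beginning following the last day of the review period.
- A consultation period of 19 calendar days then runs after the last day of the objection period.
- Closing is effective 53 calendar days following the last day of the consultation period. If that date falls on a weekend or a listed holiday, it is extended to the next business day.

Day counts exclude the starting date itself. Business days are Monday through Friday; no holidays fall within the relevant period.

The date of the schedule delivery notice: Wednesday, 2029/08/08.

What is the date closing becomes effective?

2029/11/28

The last day of the review period: 30 calendar days after 2029/08/08 is 2029/09/07.
The last day of the objection period: 10 calendar days after 2029/09/07 is 2029/09/17.
Adding 19 calendar days to 2029/09/17 gives 2029/10/06, which is the last day of the consultation period.
Adding 53 calendar days to 2029/10/06 gives 2029/11/28, which is the date closing becomes effective. 2029/11/28 is a Wednesday, so no roll-forward applies.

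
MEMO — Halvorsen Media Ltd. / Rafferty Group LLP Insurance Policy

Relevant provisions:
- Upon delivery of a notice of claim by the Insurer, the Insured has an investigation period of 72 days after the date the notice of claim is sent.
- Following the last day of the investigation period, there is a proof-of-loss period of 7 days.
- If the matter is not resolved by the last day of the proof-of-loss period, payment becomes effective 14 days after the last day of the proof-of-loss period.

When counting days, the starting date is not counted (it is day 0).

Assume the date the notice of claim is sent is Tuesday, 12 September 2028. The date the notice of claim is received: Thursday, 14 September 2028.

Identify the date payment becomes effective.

14 December 2028

The last day of the investigation period: 72 calendar days after 12 September 2028 is 23 November 2028.
The last day of the proof-of-loss period: 7 calendar days after 23 November 2028 is 30 November 2028.
The date payment becomes effective: 30 November 2028 + 14 days = 14 December 2028.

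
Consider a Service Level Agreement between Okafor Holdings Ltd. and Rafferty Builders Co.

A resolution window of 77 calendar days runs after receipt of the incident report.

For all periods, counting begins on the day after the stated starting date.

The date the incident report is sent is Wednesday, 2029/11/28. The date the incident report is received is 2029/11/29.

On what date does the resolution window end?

2030/02/14

The last day of the resolution window: 77 calendar days after 2029/11/29 is 2030/02/14.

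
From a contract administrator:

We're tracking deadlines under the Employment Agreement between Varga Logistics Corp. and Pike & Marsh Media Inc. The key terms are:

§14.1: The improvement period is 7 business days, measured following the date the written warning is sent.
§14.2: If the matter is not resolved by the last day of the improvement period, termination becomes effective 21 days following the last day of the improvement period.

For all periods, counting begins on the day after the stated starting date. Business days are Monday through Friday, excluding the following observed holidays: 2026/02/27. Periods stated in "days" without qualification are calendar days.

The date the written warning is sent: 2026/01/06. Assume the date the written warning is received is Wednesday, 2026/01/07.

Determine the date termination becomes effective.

2026/02/05

The last day of the improvement period: 7 business days after Tuesday, 2026/01/06, skipping weekends — Jan 7, Jan 8, Jan 9, Jan 12, Jan 13, Jan 14, Jan 15 — lands on Thursday, 2026/01/15.
Adding 21 calendar days to 2026/01/15 gives 2026/02/05, which is the date termination becomes effective.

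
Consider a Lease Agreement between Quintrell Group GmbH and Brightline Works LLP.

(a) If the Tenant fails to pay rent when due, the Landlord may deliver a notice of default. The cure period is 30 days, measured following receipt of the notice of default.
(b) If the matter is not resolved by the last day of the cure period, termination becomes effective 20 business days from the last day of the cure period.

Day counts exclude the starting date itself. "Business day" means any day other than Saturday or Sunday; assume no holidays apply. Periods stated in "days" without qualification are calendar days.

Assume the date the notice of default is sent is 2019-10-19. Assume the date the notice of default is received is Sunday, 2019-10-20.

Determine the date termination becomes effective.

The last day of the cure period: 2019-10-20 + 30 days = 2019-11-19.
The date termination becomes effective: 20 business days after Tuesday, 2019-11-19, skipping weekends — Nov 20, Nov 21, Nov 22, Nov 25, …, Dec 13, Dec 16, Dec 17 — lands on Tuesday, 2019-12-17.

2019-12-17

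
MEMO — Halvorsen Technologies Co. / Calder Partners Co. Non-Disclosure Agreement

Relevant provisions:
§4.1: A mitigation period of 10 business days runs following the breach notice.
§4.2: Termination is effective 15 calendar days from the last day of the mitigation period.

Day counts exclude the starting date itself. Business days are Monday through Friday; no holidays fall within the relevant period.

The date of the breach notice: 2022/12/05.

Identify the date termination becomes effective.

From Monday, 2022/12/05, 10 business days (Dec 6, Dec 7, Dec 8, Dec 9, Dec 12, Dec 13, Dec 14, Dec 15, Dec 16, Dec 19, skipping weekends) brings us to Monday, 2022/12/19, which is the last day of the mitigation period.
The date termination becomes effective: 15 calendar days after 2022/12/19 is 2023/01/03.

2023/01/03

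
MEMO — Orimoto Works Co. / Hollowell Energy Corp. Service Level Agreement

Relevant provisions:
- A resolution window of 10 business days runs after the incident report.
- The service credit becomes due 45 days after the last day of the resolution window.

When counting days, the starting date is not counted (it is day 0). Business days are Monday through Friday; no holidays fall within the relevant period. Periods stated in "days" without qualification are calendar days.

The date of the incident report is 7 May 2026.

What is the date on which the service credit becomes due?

5 July 2026

The last day of the resolution window: counting 10 business days from Thursday, 7 May 2026 (May 8, May 11, May 12, May 13, May 14, May 15, May 18, May 19, May 20, May 21, skipping weekends) reaches Thursday, 21 May 2026.
The date on which the service credit becomes due: 21 May 2026 + 45 days = 5 July 2026.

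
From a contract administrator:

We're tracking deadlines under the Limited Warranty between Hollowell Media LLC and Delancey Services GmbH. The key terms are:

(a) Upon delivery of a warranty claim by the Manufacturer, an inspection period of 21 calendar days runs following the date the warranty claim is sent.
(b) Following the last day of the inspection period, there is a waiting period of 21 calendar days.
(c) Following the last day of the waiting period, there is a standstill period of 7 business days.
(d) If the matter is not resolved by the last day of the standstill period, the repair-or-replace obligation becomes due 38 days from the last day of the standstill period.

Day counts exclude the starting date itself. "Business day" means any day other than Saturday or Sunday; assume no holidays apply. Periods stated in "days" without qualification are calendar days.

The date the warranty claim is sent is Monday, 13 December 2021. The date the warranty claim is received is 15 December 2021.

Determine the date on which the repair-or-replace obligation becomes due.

12 March 2022

The last day of the inspection period: 21 calendar days after 13 December 2021 is 3 January 2022.
Adding 21 calendar days to 3 January 2022 gives 24 January 2022, which is the last day of the waiting period.
From Monday, 24 January 2022, 7 business days (Jan 25, Jan 26, Jan 27, Jan 28, Jan 31, Feb 1, Feb 2, skipping weekends) brings us to Wednesday, 2 February 2022, which is the last day of the standstill period.
The date on which the repair-or-replace obligation becomes due: 38 calendar days after 2 February 2022 is 12 March 2022.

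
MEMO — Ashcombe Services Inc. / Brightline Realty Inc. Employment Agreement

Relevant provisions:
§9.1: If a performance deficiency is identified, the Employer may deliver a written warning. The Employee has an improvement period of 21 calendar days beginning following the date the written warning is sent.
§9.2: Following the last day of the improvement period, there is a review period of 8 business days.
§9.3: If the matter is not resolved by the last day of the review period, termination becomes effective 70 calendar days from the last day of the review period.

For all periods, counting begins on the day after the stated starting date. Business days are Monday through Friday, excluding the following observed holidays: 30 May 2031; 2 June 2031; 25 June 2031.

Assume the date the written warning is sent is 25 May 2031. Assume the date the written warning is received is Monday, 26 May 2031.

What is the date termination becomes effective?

4 September 2031

Adding 21 calendar days to 25 May 2031 gives 15 June 2031, which is the last day of the improvement period.
The last day of the review period: counting 8 business days from Sunday, 15 June 2031 (Jun 16, Jun 17, Jun 18, Jun 19, Jun 20, Jun 23, Jun 24, Jun 26, skipping weekends and the listed holiday on Jun 25) reaches Thursday, 26 June 2031.
The date termination becomes effective: 26 June 2031 + 70 days = 4 September 2031.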